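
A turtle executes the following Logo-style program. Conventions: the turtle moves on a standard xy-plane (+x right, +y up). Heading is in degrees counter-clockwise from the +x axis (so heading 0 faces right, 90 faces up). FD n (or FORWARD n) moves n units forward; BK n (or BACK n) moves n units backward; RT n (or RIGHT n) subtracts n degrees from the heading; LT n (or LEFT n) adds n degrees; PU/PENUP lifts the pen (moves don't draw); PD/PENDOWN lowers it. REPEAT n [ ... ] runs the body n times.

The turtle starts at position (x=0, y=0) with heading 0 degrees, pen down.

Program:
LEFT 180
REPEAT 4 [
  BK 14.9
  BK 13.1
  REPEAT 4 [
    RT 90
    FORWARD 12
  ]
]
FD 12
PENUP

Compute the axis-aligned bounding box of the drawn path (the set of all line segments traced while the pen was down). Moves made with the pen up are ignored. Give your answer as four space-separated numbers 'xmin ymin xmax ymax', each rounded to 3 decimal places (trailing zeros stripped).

Executing turtle program step by step:
Start: pos=(0,0), heading=0, pen down
LT 180: heading 0 -> 180
REPEAT 4 [
  -- iteration 1/4 --
  BK 14.9: (0,0) -> (14.9,0) [heading=180, draw]
  BK 13.1: (14.9,0) -> (28,0) [heading=180, draw]
  REPEAT 4 [
    -- iteration 1/4 --
    RT 90: heading 180 -> 90
    FD 12: (28,0) -> (28,12) [heading=90, draw]
    -- iteration 2/4 --
    RT 90: heading 90 -> 0
    FD 12: (28,12) -> (40,12) [heading=0, draw]
    -- iteration 3/4 --
    RT 90: heading 0 -> 270
    FD 12: (40,12) -> (40,0) [heading=270, draw]
    -- iteration 4/4 --
    RT 90: heading 270 -> 180
    FD 12: (40,0) -> (28,0) [heading=180, draw]
  ]
  -- iteration 2/4 --
  BK 14.9: (28,0) -> (42.9,0) [heading=180, draw]
  BK 13.1: (42.9,0) -> (56,0) [heading=180, draw]
  REPEAT 4 [
    -- iteration 1/4 --
    RT 90: heading 180 -> 90
    FD 12: (56,0) -> (56,12) [heading=90, draw]
    -- iteration 2/4 --
    RT 90: heading 90 -> 0
    FD 12: (56,12) -> (68,12) [heading=0, draw]
    -- iteration 3/4 --
    RT 90: heading 0 -> 270
    FD 12: (68,12) -> (68,0) [heading=270, draw]
    -- iteration 4/4 --
    RT 90: heading 270 -> 180
    FD 12: (68,0) -> (56,0) [heading=180, draw]
  ]
  -- iteration 3/4 --
  BK 14.9: (56,0) -> (70.9,0) [heading=180, draw]
  BK 13.1: (70.9,0) -> (84,0) [heading=180, draw]
  REPEAT 4 [
    -- iteration 1/4 --
    RT 90: heading 180 -> 90
    FD 12: (84,0) -> (84,12) [heading=90, draw]
    -- iteration 2/4 --
    RT 90: heading 90 -> 0
    FD 12: (84,12) -> (96,12) [heading=0, draw]
    -- iteration 3/4 --
    RT 90: heading 0 -> 270
    FD 12: (96,12) -> (96,0) [heading=270, draw]
    -- iteration 4/4 --
    RT 90: heading 270 -> 180
    FD 12: (96,0) -> (84,0) [heading=180, draw]
  ]
  -- iteration 4/4 --
  BK 14.9: (84,0) -> (98.9,0) [heading=180, draw]
  BK 13.1: (98.9,0) -> (112,0) [heading=180, draw]
  REPEAT 4 [
    -- iteration 1/4 --
    RT 90: heading 180 -> 90
    FD 12: (112,0) -> (112,12) [heading=90, draw]
    -- iteration 2/4 --
    RT 90: heading 90 -> 0
    FD 12: (112,12) -> (124,12) [heading=0, draw]
    -- iteration 3/4 --
    RT 90: heading 0 -> 270
    FD 12: (124,12) -> (124,0) [heading=270, draw]
    -- iteration 4/4 --
    RT 90: heading 270 -> 180
    FD 12: (124,0) -> (112,0) [heading=180, draw]
  ]
]
FD 12: (112,0) -> (100,0) [heading=180, draw]
PU: pen up
Final: pos=(100,0), heading=180, 25 segment(s) drawn

Segment endpoints: x in {0, 14.9, 28, 40, 42.9, 56, 68, 70.9, 84, 96, 98.9, 100, 112, 112, 124, 124}, y in {0, 0, 0, 0, 0, 0, 0, 0, 0, 0, 0, 0, 0, 0, 0, 0, 0, 0, 12, 12, 12, 12, 12, 12, 12}
xmin=0, ymin=0, xmax=124, ymax=12

Answer: 0 0 124 12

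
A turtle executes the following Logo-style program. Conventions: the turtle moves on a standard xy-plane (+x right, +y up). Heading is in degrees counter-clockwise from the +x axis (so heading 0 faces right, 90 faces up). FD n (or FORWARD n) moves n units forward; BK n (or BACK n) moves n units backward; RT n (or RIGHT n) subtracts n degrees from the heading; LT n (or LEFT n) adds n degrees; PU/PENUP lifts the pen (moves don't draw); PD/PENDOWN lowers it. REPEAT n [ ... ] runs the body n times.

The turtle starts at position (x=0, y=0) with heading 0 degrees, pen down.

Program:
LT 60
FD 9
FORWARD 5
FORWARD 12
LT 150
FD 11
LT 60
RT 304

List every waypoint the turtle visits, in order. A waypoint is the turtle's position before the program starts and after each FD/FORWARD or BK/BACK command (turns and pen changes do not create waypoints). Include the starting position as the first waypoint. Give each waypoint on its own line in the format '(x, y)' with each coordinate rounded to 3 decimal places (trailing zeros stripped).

Answer: (0, 0)
(4.5, 7.794)
(7, 12.124)
(13, 22.517)
(3.474, 17.017)

Derivation:
Executing turtle program step by step:
Start: pos=(0,0), heading=0, pen down
LT 60: heading 0 -> 60
FD 9: (0,0) -> (4.5,7.794) [heading=60, draw]
FD 5: (4.5,7.794) -> (7,12.124) [heading=60, draw]
FD 12: (7,12.124) -> (13,22.517) [heading=60, draw]
LT 150: heading 60 -> 210
FD 11: (13,22.517) -> (3.474,17.017) [heading=210, draw]
LT 60: heading 210 -> 270
RT 304: heading 270 -> 326
Final: pos=(3.474,17.017), heading=326, 4 segment(s) drawn
Waypoints (5 total):
(0, 0)
(4.5, 7.794)
(7, 12.124)
(13, 22.517)
(3.474, 17.017)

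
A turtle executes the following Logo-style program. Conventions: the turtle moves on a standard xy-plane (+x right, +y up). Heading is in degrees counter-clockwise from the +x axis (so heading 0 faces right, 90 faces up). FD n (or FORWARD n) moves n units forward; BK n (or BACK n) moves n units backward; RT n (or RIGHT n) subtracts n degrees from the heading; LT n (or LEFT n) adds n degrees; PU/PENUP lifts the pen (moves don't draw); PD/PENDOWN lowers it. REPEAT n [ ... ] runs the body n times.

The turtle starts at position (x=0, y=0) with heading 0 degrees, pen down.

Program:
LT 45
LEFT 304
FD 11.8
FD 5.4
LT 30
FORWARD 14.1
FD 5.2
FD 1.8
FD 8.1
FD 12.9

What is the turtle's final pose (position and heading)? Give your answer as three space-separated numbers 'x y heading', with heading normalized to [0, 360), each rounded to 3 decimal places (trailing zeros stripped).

Executing turtle program step by step:
Start: pos=(0,0), heading=0, pen down
LT 45: heading 0 -> 45
LT 304: heading 45 -> 349
FD 11.8: (0,0) -> (11.583,-2.252) [heading=349, draw]
FD 5.4: (11.583,-2.252) -> (16.884,-3.282) [heading=349, draw]
LT 30: heading 349 -> 19
FD 14.1: (16.884,-3.282) -> (30.216,1.309) [heading=19, draw]
FD 5.2: (30.216,1.309) -> (35.132,3.002) [heading=19, draw]
FD 1.8: (35.132,3.002) -> (36.834,3.588) [heading=19, draw]
FD 8.1: (36.834,3.588) -> (44.493,6.225) [heading=19, draw]
FD 12.9: (44.493,6.225) -> (56.69,10.425) [heading=19, draw]
Final: pos=(56.69,10.425), heading=19, 7 segment(s) drawn

Answer: 56.69 10.425 19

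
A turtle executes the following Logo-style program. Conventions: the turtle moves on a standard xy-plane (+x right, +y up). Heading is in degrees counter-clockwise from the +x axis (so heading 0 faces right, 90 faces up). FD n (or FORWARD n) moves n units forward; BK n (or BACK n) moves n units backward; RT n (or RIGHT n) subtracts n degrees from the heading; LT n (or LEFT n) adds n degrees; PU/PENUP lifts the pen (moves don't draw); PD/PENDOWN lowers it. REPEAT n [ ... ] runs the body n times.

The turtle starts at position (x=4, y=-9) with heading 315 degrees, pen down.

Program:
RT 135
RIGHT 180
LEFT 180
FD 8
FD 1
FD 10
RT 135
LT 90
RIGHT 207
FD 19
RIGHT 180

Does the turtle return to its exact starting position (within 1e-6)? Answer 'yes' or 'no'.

Executing turtle program step by step:
Start: pos=(4,-9), heading=315, pen down
RT 135: heading 315 -> 180
RT 180: heading 180 -> 0
LT 180: heading 0 -> 180
FD 8: (4,-9) -> (-4,-9) [heading=180, draw]
FD 1: (-4,-9) -> (-5,-9) [heading=180, draw]
FD 10: (-5,-9) -> (-15,-9) [heading=180, draw]
RT 135: heading 180 -> 45
LT 90: heading 45 -> 135
RT 207: heading 135 -> 288
FD 19: (-15,-9) -> (-9.129,-27.07) [heading=288, draw]
RT 180: heading 288 -> 108
Final: pos=(-9.129,-27.07), heading=108, 4 segment(s) drawn

Start position: (4, -9)
Final position: (-9.129, -27.07)
Distance = 22.336; >= 1e-6 -> NOT closed

Answer: no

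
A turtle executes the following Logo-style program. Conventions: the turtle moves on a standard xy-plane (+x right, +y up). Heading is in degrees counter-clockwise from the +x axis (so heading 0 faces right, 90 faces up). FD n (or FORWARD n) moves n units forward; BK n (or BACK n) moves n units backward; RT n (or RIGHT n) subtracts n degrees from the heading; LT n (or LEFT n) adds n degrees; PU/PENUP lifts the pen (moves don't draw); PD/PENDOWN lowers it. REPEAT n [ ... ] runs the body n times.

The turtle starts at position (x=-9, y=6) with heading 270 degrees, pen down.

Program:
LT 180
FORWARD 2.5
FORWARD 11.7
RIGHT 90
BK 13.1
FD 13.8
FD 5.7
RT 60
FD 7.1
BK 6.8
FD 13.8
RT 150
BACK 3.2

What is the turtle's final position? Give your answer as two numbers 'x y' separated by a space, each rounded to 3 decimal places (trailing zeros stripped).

Answer: 7.221 6.389

Derivation:
Executing turtle program step by step:
Start: pos=(-9,6), heading=270, pen down
LT 180: heading 270 -> 90
FD 2.5: (-9,6) -> (-9,8.5) [heading=90, draw]
FD 11.7: (-9,8.5) -> (-9,20.2) [heading=90, draw]
RT 90: heading 90 -> 0
BK 13.1: (-9,20.2) -> (-22.1,20.2) [heading=0, draw]
FD 13.8: (-22.1,20.2) -> (-8.3,20.2) [heading=0, draw]
FD 5.7: (-8.3,20.2) -> (-2.6,20.2) [heading=0, draw]
RT 60: heading 0 -> 300
FD 7.1: (-2.6,20.2) -> (0.95,14.051) [heading=300, draw]
BK 6.8: (0.95,14.051) -> (-2.45,19.94) [heading=300, draw]
FD 13.8: (-2.45,19.94) -> (4.45,7.989) [heading=300, draw]
RT 150: heading 300 -> 150
BK 3.2: (4.45,7.989) -> (7.221,6.389) [heading=150, draw]
Final: pos=(7.221,6.389), heading=150, 9 segment(s) drawn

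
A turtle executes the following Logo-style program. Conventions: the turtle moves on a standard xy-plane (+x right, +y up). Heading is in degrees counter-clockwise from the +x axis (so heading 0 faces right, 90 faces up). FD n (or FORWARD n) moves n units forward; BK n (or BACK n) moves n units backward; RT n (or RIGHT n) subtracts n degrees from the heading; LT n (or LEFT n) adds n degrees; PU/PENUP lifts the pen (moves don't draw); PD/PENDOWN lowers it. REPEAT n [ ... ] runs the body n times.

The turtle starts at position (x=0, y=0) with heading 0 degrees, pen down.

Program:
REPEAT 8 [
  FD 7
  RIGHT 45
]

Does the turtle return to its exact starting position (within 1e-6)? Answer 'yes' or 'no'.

Answer: yes

Derivation:
Executing turtle program step by step:
Start: pos=(0,0), heading=0, pen down
REPEAT 8 [
  -- iteration 1/8 --
  FD 7: (0,0) -> (7,0) [heading=0, draw]
  RT 45: heading 0 -> 315
  -- iteration 2/8 --
  FD 7: (7,0) -> (11.95,-4.95) [heading=315, draw]
  RT 45: heading 315 -> 270
  -- iteration 3/8 --
  FD 7: (11.95,-4.95) -> (11.95,-11.95) [heading=270, draw]
  RT 45: heading 270 -> 225
  -- iteration 4/8 --
  FD 7: (11.95,-11.95) -> (7,-16.899) [heading=225, draw]
  RT 45: heading 225 -> 180
  -- iteration 5/8 --
  FD 7: (7,-16.899) -> (0,-16.899) [heading=180, draw]
  RT 45: heading 180 -> 135
  -- iteration 6/8 --
  FD 7: (0,-16.899) -> (-4.95,-11.95) [heading=135, draw]
  RT 45: heading 135 -> 90
  -- iteration 7/8 --
  FD 7: (-4.95,-11.95) -> (-4.95,-4.95) [heading=90, draw]
  RT 45: heading 90 -> 45
  -- iteration 8/8 --
  FD 7: (-4.95,-4.95) -> (0,0) [heading=45, draw]
  RT 45: heading 45 -> 0
]
Final: pos=(0,0), heading=0, 8 segment(s) drawn

Start position: (0, 0)
Final position: (0, 0)
Distance = 0; < 1e-6 -> CLOSED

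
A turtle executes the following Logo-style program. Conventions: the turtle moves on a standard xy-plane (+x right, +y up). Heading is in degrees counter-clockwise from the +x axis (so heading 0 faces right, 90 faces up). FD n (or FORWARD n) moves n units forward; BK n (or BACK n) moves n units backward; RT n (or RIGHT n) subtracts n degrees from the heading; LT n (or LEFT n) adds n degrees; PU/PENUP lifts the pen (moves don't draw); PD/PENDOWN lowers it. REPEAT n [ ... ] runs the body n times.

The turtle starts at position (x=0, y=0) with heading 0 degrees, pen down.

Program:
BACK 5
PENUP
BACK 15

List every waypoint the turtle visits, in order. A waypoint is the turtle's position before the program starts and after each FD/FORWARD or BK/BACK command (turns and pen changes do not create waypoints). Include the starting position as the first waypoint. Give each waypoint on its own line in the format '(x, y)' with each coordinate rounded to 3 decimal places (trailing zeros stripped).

Executing turtle program step by step:
Start: pos=(0,0), heading=0, pen down
BK 5: (0,0) -> (-5,0) [heading=0, draw]
PU: pen up
BK 15: (-5,0) -> (-20,0) [heading=0, move]
Final: pos=(-20,0), heading=0, 1 segment(s) drawn
Waypoints (3 total):
(0, 0)
(-5, 0)
(-20, 0)

Answer: (0, 0)
(-5, 0)
(-20, 0)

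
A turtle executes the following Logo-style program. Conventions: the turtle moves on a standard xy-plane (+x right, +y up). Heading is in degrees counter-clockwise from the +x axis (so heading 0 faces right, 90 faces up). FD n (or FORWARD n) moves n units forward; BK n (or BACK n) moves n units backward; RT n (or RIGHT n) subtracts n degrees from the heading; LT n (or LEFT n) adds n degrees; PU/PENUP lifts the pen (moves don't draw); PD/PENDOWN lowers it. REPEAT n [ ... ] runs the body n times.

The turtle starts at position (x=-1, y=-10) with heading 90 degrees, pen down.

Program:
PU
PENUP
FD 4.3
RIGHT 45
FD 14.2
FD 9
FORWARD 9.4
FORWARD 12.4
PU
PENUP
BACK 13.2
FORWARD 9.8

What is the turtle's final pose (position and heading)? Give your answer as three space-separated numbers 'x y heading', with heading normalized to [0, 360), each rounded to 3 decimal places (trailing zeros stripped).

Answer: 28.416 23.716 45

Derivation:
Executing turtle program step by step:
Start: pos=(-1,-10), heading=90, pen down
PU: pen up
PU: pen up
FD 4.3: (-1,-10) -> (-1,-5.7) [heading=90, move]
RT 45: heading 90 -> 45
FD 14.2: (-1,-5.7) -> (9.041,4.341) [heading=45, move]
FD 9: (9.041,4.341) -> (15.405,10.705) [heading=45, move]
FD 9.4: (15.405,10.705) -> (22.052,17.352) [heading=45, move]
FD 12.4: (22.052,17.352) -> (30.82,26.12) [heading=45, move]
PU: pen up
PU: pen up
BK 13.2: (30.82,26.12) -> (21.486,16.786) [heading=45, move]
FD 9.8: (21.486,16.786) -> (28.416,23.716) [heading=45, move]
Final: pos=(28.416,23.716), heading=45, 0 segment(s) drawn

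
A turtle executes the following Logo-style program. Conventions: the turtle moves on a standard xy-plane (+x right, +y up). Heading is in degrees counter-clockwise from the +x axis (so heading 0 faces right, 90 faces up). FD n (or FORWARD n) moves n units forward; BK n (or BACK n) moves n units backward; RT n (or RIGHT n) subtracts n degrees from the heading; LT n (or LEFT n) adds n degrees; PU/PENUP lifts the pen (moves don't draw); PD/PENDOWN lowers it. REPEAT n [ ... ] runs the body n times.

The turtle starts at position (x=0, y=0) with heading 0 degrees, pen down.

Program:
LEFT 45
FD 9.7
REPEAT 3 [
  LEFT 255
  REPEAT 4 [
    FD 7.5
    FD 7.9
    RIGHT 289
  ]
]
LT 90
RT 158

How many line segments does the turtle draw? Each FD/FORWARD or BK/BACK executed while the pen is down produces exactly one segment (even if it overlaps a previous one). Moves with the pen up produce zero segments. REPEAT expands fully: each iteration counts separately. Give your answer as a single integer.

Answer: 25

Derivation:
Executing turtle program step by step:
Start: pos=(0,0), heading=0, pen down
LT 45: heading 0 -> 45
FD 9.7: (0,0) -> (6.859,6.859) [heading=45, draw]
REPEAT 3 [
  -- iteration 1/3 --
  LT 255: heading 45 -> 300
  REPEAT 4 [
    -- iteration 1/4 --
    FD 7.5: (6.859,6.859) -> (10.609,0.364) [heading=300, draw]
    FD 7.9: (10.609,0.364) -> (14.559,-6.478) [heading=300, draw]
    RT 289: heading 300 -> 11
    -- iteration 2/4 --
    FD 7.5: (14.559,-6.478) -> (21.921,-5.047) [heading=11, draw]
    FD 7.9: (21.921,-5.047) -> (29.676,-3.539) [heading=11, draw]
    RT 289: heading 11 -> 82
    -- iteration 3/4 --
    FD 7.5: (29.676,-3.539) -> (30.72,3.888) [heading=82, draw]
    FD 7.9: (30.72,3.888) -> (31.819,11.711) [heading=82, draw]
    RT 289: heading 82 -> 153
    -- iteration 4/4 --
    FD 7.5: (31.819,11.711) -> (25.137,15.116) [heading=153, draw]
    FD 7.9: (25.137,15.116) -> (18.098,18.702) [heading=153, draw]
    RT 289: heading 153 -> 224
  ]
  -- iteration 2/3 --
  LT 255: heading 224 -> 119
  REPEAT 4 [
    -- iteration 1/4 --
    FD 7.5: (18.098,18.702) -> (14.462,25.262) [heading=119, draw]
    FD 7.9: (14.462,25.262) -> (10.632,32.171) [heading=119, draw]
    RT 289: heading 119 -> 190
    -- iteration 2/4 --
    FD 7.5: (10.632,32.171) -> (3.246,30.869) [heading=190, draw]
    FD 7.9: (3.246,30.869) -> (-4.534,29.497) [heading=190, draw]
    RT 289: heading 190 -> 261
    -- iteration 3/4 --
    FD 7.5: (-4.534,29.497) -> (-5.708,22.089) [heading=261, draw]
    FD 7.9: (-5.708,22.089) -> (-6.943,14.287) [heading=261, draw]
    RT 289: heading 261 -> 332
    -- iteration 4/4 --
    FD 7.5: (-6.943,14.287) -> (-0.321,10.766) [heading=332, draw]
    FD 7.9: (-0.321,10.766) -> (6.654,7.057) [heading=332, draw]
    RT 289: heading 332 -> 43
  ]
  -- iteration 3/3 --
  LT 255: heading 43 -> 298
  REPEAT 4 [
    -- iteration 1/4 --
    FD 7.5: (6.654,7.057) -> (10.175,0.435) [heading=298, draw]
    FD 7.9: (10.175,0.435) -> (13.884,-6.541) [heading=298, draw]
    RT 289: heading 298 -> 9
    -- iteration 2/4 --
    FD 7.5: (13.884,-6.541) -> (21.291,-5.367) [heading=9, draw]
    FD 7.9: (21.291,-5.367) -> (29.094,-4.131) [heading=9, draw]
    RT 289: heading 9 -> 80
    -- iteration 3/4 --
    FD 7.5: (29.094,-4.131) -> (30.397,3.255) [heading=80, draw]
    FD 7.9: (30.397,3.255) -> (31.768,11.035) [heading=80, draw]
    RT 289: heading 80 -> 151
    -- iteration 4/4 --
    FD 7.5: (31.768,11.035) -> (25.209,14.671) [heading=151, draw]
    FD 7.9: (25.209,14.671) -> (18.299,18.501) [heading=151, draw]
    RT 289: heading 151 -> 222
  ]
]
LT 90: heading 222 -> 312
RT 158: heading 312 -> 154
Final: pos=(18.299,18.501), heading=154, 25 segment(s) drawn
Segments drawn: 25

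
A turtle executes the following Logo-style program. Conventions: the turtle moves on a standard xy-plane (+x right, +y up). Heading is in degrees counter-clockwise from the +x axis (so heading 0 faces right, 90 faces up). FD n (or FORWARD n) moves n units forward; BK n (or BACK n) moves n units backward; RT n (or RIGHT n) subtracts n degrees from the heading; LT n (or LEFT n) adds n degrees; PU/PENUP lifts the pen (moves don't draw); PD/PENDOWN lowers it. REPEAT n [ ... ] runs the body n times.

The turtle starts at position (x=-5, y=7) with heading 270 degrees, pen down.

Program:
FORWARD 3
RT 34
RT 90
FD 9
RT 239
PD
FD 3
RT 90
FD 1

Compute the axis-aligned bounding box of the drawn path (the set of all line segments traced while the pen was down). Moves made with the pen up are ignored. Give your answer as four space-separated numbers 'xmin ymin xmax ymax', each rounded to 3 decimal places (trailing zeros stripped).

Answer: -13.617 4 -5 9.033

Derivation:
Executing turtle program step by step:
Start: pos=(-5,7), heading=270, pen down
FD 3: (-5,7) -> (-5,4) [heading=270, draw]
RT 34: heading 270 -> 236
RT 90: heading 236 -> 146
FD 9: (-5,4) -> (-12.461,9.033) [heading=146, draw]
RT 239: heading 146 -> 267
PD: pen down
FD 3: (-12.461,9.033) -> (-12.618,6.037) [heading=267, draw]
RT 90: heading 267 -> 177
FD 1: (-12.618,6.037) -> (-13.617,6.089) [heading=177, draw]
Final: pos=(-13.617,6.089), heading=177, 4 segment(s) drawn

Segment endpoints: x in {-13.617, -12.618, -12.461, -5, -5}, y in {4, 6.037, 6.089, 7, 9.033}
xmin=-13.617, ymin=4, xmax=-5, ymax=9.033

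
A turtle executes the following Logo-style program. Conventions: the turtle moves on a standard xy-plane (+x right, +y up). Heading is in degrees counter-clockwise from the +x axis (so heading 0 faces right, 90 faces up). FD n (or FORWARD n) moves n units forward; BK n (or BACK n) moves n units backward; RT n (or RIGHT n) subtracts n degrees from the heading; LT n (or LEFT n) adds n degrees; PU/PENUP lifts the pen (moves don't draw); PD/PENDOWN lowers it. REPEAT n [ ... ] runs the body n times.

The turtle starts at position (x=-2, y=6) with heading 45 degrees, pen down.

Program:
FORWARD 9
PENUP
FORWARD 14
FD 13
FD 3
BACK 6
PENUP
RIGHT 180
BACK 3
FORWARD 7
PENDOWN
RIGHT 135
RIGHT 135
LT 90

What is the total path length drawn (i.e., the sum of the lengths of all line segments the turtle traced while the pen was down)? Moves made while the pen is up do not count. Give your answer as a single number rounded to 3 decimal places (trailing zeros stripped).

Answer: 9

Derivation:
Executing turtle program step by step:
Start: pos=(-2,6), heading=45, pen down
FD 9: (-2,6) -> (4.364,12.364) [heading=45, draw]
PU: pen up
FD 14: (4.364,12.364) -> (14.263,22.263) [heading=45, move]
FD 13: (14.263,22.263) -> (23.456,31.456) [heading=45, move]
FD 3: (23.456,31.456) -> (25.577,33.577) [heading=45, move]
BK 6: (25.577,33.577) -> (21.335,29.335) [heading=45, move]
PU: pen up
RT 180: heading 45 -> 225
BK 3: (21.335,29.335) -> (23.456,31.456) [heading=225, move]
FD 7: (23.456,31.456) -> (18.506,26.506) [heading=225, move]
PD: pen down
RT 135: heading 225 -> 90
RT 135: heading 90 -> 315
LT 90: heading 315 -> 45
Final: pos=(18.506,26.506), heading=45, 1 segment(s) drawn

Segment lengths:
  seg 1: (-2,6) -> (4.364,12.364), length = 9
Total = 9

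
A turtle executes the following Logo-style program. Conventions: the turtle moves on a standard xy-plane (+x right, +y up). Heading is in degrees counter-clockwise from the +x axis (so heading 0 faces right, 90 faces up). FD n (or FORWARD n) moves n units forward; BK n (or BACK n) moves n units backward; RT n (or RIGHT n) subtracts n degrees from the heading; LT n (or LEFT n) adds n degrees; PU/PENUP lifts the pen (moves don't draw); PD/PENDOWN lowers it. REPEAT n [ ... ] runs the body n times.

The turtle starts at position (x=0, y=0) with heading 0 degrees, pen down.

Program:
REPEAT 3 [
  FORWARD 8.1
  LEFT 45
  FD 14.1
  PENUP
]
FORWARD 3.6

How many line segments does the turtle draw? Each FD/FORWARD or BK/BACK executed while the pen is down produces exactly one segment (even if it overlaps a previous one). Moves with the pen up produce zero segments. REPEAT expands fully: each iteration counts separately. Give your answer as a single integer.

Answer: 2

Derivation:
Executing turtle program step by step:
Start: pos=(0,0), heading=0, pen down
REPEAT 3 [
  -- iteration 1/3 --
  FD 8.1: (0,0) -> (8.1,0) [heading=0, draw]
  LT 45: heading 0 -> 45
  FD 14.1: (8.1,0) -> (18.07,9.97) [heading=45, draw]
  PU: pen up
  -- iteration 2/3 --
  FD 8.1: (18.07,9.97) -> (23.798,15.698) [heading=45, move]
  LT 45: heading 45 -> 90
  FD 14.1: (23.798,15.698) -> (23.798,29.798) [heading=90, move]
  PU: pen up
  -- iteration 3/3 --
  FD 8.1: (23.798,29.798) -> (23.798,37.898) [heading=90, move]
  LT 45: heading 90 -> 135
  FD 14.1: (23.798,37.898) -> (13.828,47.868) [heading=135, move]
  PU: pen up
]
FD 3.6: (13.828,47.868) -> (11.282,50.414) [heading=135, move]
Final: pos=(11.282,50.414), heading=135, 2 segment(s) drawn
Segments drawn: 2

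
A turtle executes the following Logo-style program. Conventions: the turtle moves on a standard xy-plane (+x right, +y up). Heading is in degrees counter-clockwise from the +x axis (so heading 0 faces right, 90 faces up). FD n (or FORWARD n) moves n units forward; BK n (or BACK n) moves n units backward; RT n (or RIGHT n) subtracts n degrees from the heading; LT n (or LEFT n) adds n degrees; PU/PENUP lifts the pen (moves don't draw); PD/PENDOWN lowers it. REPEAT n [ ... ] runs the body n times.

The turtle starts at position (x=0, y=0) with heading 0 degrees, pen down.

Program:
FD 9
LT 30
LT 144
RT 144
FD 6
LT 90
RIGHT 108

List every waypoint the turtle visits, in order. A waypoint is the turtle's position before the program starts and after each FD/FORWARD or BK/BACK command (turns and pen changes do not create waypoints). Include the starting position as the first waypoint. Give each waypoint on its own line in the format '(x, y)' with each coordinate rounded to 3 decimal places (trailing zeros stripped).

Answer: (0, 0)
(9, 0)
(14.196, 3)

Derivation:
Executing turtle program step by step:
Start: pos=(0,0), heading=0, pen down
FD 9: (0,0) -> (9,0) [heading=0, draw]
LT 30: heading 0 -> 30
LT 144: heading 30 -> 174
RT 144: heading 174 -> 30
FD 6: (9,0) -> (14.196,3) [heading=30, draw]
LT 90: heading 30 -> 120
RT 108: heading 120 -> 12
Final: pos=(14.196,3), heading=12, 2 segment(s) drawn
Waypoints (3 total):
(0, 0)
(9, 0)
(14.196, 3)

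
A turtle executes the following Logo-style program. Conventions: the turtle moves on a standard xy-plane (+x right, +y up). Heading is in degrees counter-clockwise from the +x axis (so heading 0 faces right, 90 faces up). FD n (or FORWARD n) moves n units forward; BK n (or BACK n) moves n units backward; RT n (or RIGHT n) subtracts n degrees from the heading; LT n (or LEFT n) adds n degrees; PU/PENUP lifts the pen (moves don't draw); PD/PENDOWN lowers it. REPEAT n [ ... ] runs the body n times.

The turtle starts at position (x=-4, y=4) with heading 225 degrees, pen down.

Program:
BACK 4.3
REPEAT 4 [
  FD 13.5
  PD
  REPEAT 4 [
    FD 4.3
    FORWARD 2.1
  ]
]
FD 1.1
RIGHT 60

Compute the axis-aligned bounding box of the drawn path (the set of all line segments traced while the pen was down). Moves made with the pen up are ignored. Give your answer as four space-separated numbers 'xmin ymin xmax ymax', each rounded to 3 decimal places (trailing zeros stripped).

Executing turtle program step by step:
Start: pos=(-4,4), heading=225, pen down
BK 4.3: (-4,4) -> (-0.959,7.041) [heading=225, draw]
REPEAT 4 [
  -- iteration 1/4 --
  FD 13.5: (-0.959,7.041) -> (-10.505,-2.505) [heading=225, draw]
  PD: pen down
  REPEAT 4 [
    -- iteration 1/4 --
    FD 4.3: (-10.505,-2.505) -> (-13.546,-5.546) [heading=225, draw]
    FD 2.1: (-13.546,-5.546) -> (-15.031,-7.031) [heading=225, draw]
    -- iteration 2/4 --
    FD 4.3: (-15.031,-7.031) -> (-18.071,-10.071) [heading=225, draw]
    FD 2.1: (-18.071,-10.071) -> (-19.556,-11.556) [heading=225, draw]
    -- iteration 3/4 --
    FD 4.3: (-19.556,-11.556) -> (-22.597,-14.597) [heading=225, draw]
    FD 2.1: (-22.597,-14.597) -> (-24.082,-16.082) [heading=225, draw]
    -- iteration 4/4 --
    FD 4.3: (-24.082,-16.082) -> (-27.122,-19.122) [heading=225, draw]
    FD 2.1: (-27.122,-19.122) -> (-28.607,-20.607) [heading=225, draw]
  ]
  -- iteration 2/4 --
  FD 13.5: (-28.607,-20.607) -> (-38.153,-30.153) [heading=225, draw]
  PD: pen down
  REPEAT 4 [
    -- iteration 1/4 --
    FD 4.3: (-38.153,-30.153) -> (-41.194,-33.194) [heading=225, draw]
    FD 2.1: (-41.194,-33.194) -> (-42.679,-34.679) [heading=225, draw]
    -- iteration 2/4 --
    FD 4.3: (-42.679,-34.679) -> (-45.719,-37.719) [heading=225, draw]
    FD 2.1: (-45.719,-37.719) -> (-47.204,-39.204) [heading=225, draw]
    -- iteration 3/4 --
    FD 4.3: (-47.204,-39.204) -> (-50.245,-42.245) [heading=225, draw]
    FD 2.1: (-50.245,-42.245) -> (-51.73,-43.73) [heading=225, draw]
    -- iteration 4/4 --
    FD 4.3: (-51.73,-43.73) -> (-54.77,-46.77) [heading=225, draw]
    FD 2.1: (-54.77,-46.77) -> (-56.255,-48.255) [heading=225, draw]
  ]
  -- iteration 3/4 --
  FD 13.5: (-56.255,-48.255) -> (-65.801,-57.801) [heading=225, draw]
  PD: pen down
  REPEAT 4 [
    -- iteration 1/4 --
    FD 4.3: (-65.801,-57.801) -> (-68.842,-60.842) [heading=225, draw]
    FD 2.1: (-68.842,-60.842) -> (-70.327,-62.327) [heading=225, draw]
    -- iteration 2/4 --
    FD 4.3: (-70.327,-62.327) -> (-73.367,-65.367) [heading=225, draw]
    FD 2.1: (-73.367,-65.367) -> (-74.852,-66.852) [heading=225, draw]
    -- iteration 3/4 --
    FD 4.3: (-74.852,-66.852) -> (-77.893,-69.893) [heading=225, draw]
    FD 2.1: (-77.893,-69.893) -> (-79.378,-71.378) [heading=225, draw]
    -- iteration 4/4 --
    FD 4.3: (-79.378,-71.378) -> (-82.418,-74.418) [heading=225, draw]
    FD 2.1: (-82.418,-74.418) -> (-83.903,-75.903) [heading=225, draw]
  ]
  -- iteration 4/4 --
  FD 13.5: (-83.903,-75.903) -> (-93.449,-85.449) [heading=225, draw]
  PD: pen down
  REPEAT 4 [
    -- iteration 1/4 --
    FD 4.3: (-93.449,-85.449) -> (-96.49,-88.49) [heading=225, draw]
    FD 2.1: (-96.49,-88.49) -> (-97.974,-89.974) [heading=225, draw]
    -- iteration 2/4 --
    FD 4.3: (-97.974,-89.974) -> (-101.015,-93.015) [heading=225, draw]
    FD 2.1: (-101.015,-93.015) -> (-102.5,-94.5) [heading=225, draw]
    -- iteration 3/4 --
    FD 4.3: (-102.5,-94.5) -> (-105.541,-97.541) [heading=225, draw]
    FD 2.1: (-105.541,-97.541) -> (-107.025,-99.025) [heading=225, draw]
    -- iteration 4/4 --
    FD 4.3: (-107.025,-99.025) -> (-110.066,-102.066) [heading=225, draw]
    FD 2.1: (-110.066,-102.066) -> (-111.551,-103.551) [heading=225, draw]
  ]
]
FD 1.1: (-111.551,-103.551) -> (-112.329,-104.329) [heading=225, draw]
RT 60: heading 225 -> 165
Final: pos=(-112.329,-104.329), heading=165, 38 segment(s) drawn

Segment endpoints: x in {-112.329, -111.551, -110.066, -107.025, -105.541, -102.5, -101.015, -97.974, -96.49, -93.449, -83.903, -82.418, -79.378, -77.893, -74.852, -73.367, -70.327, -68.842, -65.801, -56.255, -54.77, -51.73, -50.245, -47.204, -45.719, -42.679, -41.194, -38.153, -28.607, -27.122, -24.082, -22.597, -19.556, -18.071, -15.031, -13.546, -10.505, -4, -0.959}, y in {-104.329, -103.551, -102.066, -99.025, -97.541, -94.5, -93.015, -89.974, -88.49, -85.449, -75.903, -74.418, -71.378, -69.893, -66.852, -65.367, -62.327, -60.842, -57.801, -48.255, -46.77, -43.73, -42.245, -39.204, -37.719, -34.679, -33.194, -30.153, -20.607, -19.122, -16.082, -14.597, -11.556, -10.071, -7.031, -5.546, -2.505, 4, 7.041}
xmin=-112.329, ymin=-104.329, xmax=-0.959, ymax=7.041

Answer: -112.329 -104.329 -0.959 7.041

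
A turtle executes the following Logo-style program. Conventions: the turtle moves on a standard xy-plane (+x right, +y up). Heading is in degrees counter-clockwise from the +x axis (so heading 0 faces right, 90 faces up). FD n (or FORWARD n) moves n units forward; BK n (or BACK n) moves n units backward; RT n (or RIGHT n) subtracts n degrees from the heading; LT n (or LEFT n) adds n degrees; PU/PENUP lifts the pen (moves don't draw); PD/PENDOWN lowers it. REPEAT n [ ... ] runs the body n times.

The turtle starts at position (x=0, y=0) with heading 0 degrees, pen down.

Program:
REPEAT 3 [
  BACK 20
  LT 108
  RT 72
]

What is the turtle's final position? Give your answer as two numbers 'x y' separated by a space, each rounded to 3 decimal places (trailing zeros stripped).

Executing turtle program step by step:
Start: pos=(0,0), heading=0, pen down
REPEAT 3 [
  -- iteration 1/3 --
  BK 20: (0,0) -> (-20,0) [heading=0, draw]
  LT 108: heading 0 -> 108
  RT 72: heading 108 -> 36
  -- iteration 2/3 --
  BK 20: (-20,0) -> (-36.18,-11.756) [heading=36, draw]
  LT 108: heading 36 -> 144
  RT 72: heading 144 -> 72
  -- iteration 3/3 --
  BK 20: (-36.18,-11.756) -> (-42.361,-30.777) [heading=72, draw]
  LT 108: heading 72 -> 180
  RT 72: heading 180 -> 108
]
Final: pos=(-42.361,-30.777), heading=108, 3 segment(s) drawn

Answer: -42.361 -30.777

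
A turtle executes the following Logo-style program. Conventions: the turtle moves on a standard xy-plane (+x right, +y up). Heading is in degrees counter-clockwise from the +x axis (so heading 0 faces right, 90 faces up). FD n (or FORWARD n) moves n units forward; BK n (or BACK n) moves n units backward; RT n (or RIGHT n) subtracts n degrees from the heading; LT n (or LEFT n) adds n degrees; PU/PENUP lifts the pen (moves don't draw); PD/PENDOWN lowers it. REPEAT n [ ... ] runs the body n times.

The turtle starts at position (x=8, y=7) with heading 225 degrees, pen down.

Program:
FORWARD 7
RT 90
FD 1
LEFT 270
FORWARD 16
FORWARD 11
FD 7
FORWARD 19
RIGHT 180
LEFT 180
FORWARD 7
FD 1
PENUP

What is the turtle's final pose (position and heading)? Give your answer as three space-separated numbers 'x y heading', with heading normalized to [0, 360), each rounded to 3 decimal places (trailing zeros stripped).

Answer: 45.477 45.891 45

Derivation:
Executing turtle program step by step:
Start: pos=(8,7), heading=225, pen down
FD 7: (8,7) -> (3.05,2.05) [heading=225, draw]
RT 90: heading 225 -> 135
FD 1: (3.05,2.05) -> (2.343,2.757) [heading=135, draw]
LT 270: heading 135 -> 45
FD 16: (2.343,2.757) -> (13.657,14.071) [heading=45, draw]
FD 11: (13.657,14.071) -> (21.435,21.849) [heading=45, draw]
FD 7: (21.435,21.849) -> (26.385,26.799) [heading=45, draw]
FD 19: (26.385,26.799) -> (39.82,40.234) [heading=45, draw]
RT 180: heading 45 -> 225
LT 180: heading 225 -> 45
FD 7: (39.82,40.234) -> (44.77,45.184) [heading=45, draw]
FD 1: (44.77,45.184) -> (45.477,45.891) [heading=45, draw]
PU: pen up
Final: pos=(45.477,45.891), heading=45, 8 segment(s) drawn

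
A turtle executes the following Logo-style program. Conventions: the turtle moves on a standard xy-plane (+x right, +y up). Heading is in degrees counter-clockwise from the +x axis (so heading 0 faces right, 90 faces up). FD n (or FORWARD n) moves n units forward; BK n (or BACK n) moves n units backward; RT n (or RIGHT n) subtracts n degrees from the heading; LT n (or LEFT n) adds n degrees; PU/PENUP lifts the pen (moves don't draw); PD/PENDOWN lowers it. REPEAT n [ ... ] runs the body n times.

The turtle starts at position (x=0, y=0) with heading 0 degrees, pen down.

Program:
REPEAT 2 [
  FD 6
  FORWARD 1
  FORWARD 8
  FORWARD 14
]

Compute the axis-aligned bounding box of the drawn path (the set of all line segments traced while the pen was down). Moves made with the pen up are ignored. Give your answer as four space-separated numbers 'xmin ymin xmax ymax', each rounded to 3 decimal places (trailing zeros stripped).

Executing turtle program step by step:
Start: pos=(0,0), heading=0, pen down
REPEAT 2 [
  -- iteration 1/2 --
  FD 6: (0,0) -> (6,0) [heading=0, draw]
  FD 1: (6,0) -> (7,0) [heading=0, draw]
  FD 8: (7,0) -> (15,0) [heading=0, draw]
  FD 14: (15,0) -> (29,0) [heading=0, draw]
  -- iteration 2/2 --
  FD 6: (29,0) -> (35,0) [heading=0, draw]
  FD 1: (35,0) -> (36,0) [heading=0, draw]
  FD 8: (36,0) -> (44,0) [heading=0, draw]
  FD 14: (44,0) -> (58,0) [heading=0, draw]
]
Final: pos=(58,0), heading=0, 8 segment(s) drawn

Segment endpoints: x in {0, 6, 7, 15, 29, 35, 36, 44, 58}, y in {0}
xmin=0, ymin=0, xmax=58, ymax=0

Answer: 0 0 58 0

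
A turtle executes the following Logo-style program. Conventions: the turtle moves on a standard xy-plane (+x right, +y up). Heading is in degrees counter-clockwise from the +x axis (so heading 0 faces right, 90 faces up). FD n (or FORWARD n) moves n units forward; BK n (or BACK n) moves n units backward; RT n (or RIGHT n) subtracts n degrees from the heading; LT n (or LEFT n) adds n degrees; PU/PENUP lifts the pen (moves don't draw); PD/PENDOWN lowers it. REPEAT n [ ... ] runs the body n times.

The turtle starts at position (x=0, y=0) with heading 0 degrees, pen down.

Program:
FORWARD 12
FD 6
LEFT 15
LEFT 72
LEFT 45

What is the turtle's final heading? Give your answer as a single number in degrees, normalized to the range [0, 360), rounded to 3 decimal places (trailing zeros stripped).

Executing turtle program step by step:
Start: pos=(0,0), heading=0, pen down
FD 12: (0,0) -> (12,0) [heading=0, draw]
FD 6: (12,0) -> (18,0) [heading=0, draw]
LT 15: heading 0 -> 15
LT 72: heading 15 -> 87
LT 45: heading 87 -> 132
Final: pos=(18,0), heading=132, 2 segment(s) drawn

Answer: 132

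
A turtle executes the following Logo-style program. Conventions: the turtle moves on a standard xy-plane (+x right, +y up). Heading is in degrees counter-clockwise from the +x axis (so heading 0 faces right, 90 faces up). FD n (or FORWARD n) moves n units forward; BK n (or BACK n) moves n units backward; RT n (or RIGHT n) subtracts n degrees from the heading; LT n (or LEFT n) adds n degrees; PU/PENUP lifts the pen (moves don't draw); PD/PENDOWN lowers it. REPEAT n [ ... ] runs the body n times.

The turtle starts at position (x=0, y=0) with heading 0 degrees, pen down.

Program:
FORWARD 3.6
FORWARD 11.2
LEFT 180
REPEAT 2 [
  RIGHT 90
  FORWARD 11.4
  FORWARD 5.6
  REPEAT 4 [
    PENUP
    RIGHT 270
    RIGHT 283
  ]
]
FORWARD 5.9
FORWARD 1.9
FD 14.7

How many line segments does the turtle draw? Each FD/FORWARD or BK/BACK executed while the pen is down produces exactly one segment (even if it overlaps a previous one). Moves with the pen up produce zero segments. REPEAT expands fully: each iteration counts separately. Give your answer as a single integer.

Answer: 4

Derivation:
Executing turtle program step by step:
Start: pos=(0,0), heading=0, pen down
FD 3.6: (0,0) -> (3.6,0) [heading=0, draw]
FD 11.2: (3.6,0) -> (14.8,0) [heading=0, draw]
LT 180: heading 0 -> 180
REPEAT 2 [
  -- iteration 1/2 --
  RT 90: heading 180 -> 90
  FD 11.4: (14.8,0) -> (14.8,11.4) [heading=90, draw]
  FD 5.6: (14.8,11.4) -> (14.8,17) [heading=90, draw]
  REPEAT 4 [
    -- iteration 1/4 --
    PU: pen up
    RT 270: heading 90 -> 180
    RT 283: heading 180 -> 257
    -- iteration 2/4 --
    PU: pen up
    RT 270: heading 257 -> 347
    RT 283: heading 347 -> 64
    -- iteration 3/4 --
    PU: pen up
    RT 270: heading 64 -> 154
    RT 283: heading 154 -> 231
    -- iteration 4/4 --
    PU: pen up
    RT 270: heading 231 -> 321
    RT 283: heading 321 -> 38
  ]
  -- iteration 2/2 --
  RT 90: heading 38 -> 308
  FD 11.4: (14.8,17) -> (21.819,8.017) [heading=308, move]
  FD 5.6: (21.819,8.017) -> (25.266,3.604) [heading=308, move]
  REPEAT 4 [
    -- iteration 1/4 --
    PU: pen up
    RT 270: heading 308 -> 38
    RT 283: heading 38 -> 115
    -- iteration 2/4 --
    PU: pen up
    RT 270: heading 115 -> 205
    RT 283: heading 205 -> 282
    -- iteration 3/4 --
    PU: pen up
    RT 270: heading 282 -> 12
    RT 283: heading 12 -> 89
    -- iteration 4/4 --
    PU: pen up
    RT 270: heading 89 -> 179
    RT 283: heading 179 -> 256
  ]
]
FD 5.9: (25.266,3.604) -> (23.839,-2.121) [heading=256, move]
FD 1.9: (23.839,-2.121) -> (23.379,-3.964) [heading=256, move]
FD 14.7: (23.379,-3.964) -> (19.823,-18.228) [heading=256, move]
Final: pos=(19.823,-18.228), heading=256, 4 segment(s) drawn
Segments drawn: 4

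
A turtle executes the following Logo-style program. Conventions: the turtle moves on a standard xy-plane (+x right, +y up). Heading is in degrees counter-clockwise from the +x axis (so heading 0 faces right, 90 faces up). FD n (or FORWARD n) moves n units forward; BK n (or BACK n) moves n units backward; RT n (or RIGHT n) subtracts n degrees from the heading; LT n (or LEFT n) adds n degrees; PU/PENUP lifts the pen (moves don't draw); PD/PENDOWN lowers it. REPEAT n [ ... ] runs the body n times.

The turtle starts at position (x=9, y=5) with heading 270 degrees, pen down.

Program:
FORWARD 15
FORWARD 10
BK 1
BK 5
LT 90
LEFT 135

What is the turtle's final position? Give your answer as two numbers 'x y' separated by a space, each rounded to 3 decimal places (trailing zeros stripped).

Answer: 9 -14

Derivation:
Executing turtle program step by step:
Start: pos=(9,5), heading=270, pen down
FD 15: (9,5) -> (9,-10) [heading=270, draw]
FD 10: (9,-10) -> (9,-20) [heading=270, draw]
BK 1: (9,-20) -> (9,-19) [heading=270, draw]
BK 5: (9,-19) -> (9,-14) [heading=270, draw]
LT 90: heading 270 -> 0
LT 135: heading 0 -> 135
Final: pos=(9,-14), heading=135, 4 segment(s) drawn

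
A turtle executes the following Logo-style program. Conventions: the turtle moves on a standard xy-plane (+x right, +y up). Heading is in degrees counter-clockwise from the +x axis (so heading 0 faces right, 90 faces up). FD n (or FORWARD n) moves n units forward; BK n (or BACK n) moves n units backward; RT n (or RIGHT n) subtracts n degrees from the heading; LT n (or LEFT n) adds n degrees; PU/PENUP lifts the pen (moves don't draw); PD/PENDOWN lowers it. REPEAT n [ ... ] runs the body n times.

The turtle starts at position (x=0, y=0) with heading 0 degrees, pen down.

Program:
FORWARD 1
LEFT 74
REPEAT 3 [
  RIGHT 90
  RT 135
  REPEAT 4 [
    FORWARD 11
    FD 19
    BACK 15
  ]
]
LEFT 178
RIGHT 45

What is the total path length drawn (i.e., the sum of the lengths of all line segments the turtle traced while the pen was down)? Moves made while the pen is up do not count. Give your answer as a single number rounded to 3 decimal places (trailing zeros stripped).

Executing turtle program step by step:
Start: pos=(0,0), heading=0, pen down
FD 1: (0,0) -> (1,0) [heading=0, draw]
LT 74: heading 0 -> 74
REPEAT 3 [
  -- iteration 1/3 --
  RT 90: heading 74 -> 344
  RT 135: heading 344 -> 209
  REPEAT 4 [
    -- iteration 1/4 --
    FD 11: (1,0) -> (-8.621,-5.333) [heading=209, draw]
    FD 19: (-8.621,-5.333) -> (-25.239,-14.544) [heading=209, draw]
    BK 15: (-25.239,-14.544) -> (-12.119,-7.272) [heading=209, draw]
    -- iteration 2/4 --
    FD 11: (-12.119,-7.272) -> (-21.74,-12.605) [heading=209, draw]
    FD 19: (-21.74,-12.605) -> (-38.358,-21.816) [heading=209, draw]
    BK 15: (-38.358,-21.816) -> (-25.239,-14.544) [heading=209, draw]
    -- iteration 3/4 --
    FD 11: (-25.239,-14.544) -> (-34.859,-19.877) [heading=209, draw]
    FD 19: (-34.859,-19.877) -> (-51.477,-29.089) [heading=209, draw]
    BK 15: (-51.477,-29.089) -> (-38.358,-21.816) [heading=209, draw]
    -- iteration 4/4 --
    FD 11: (-38.358,-21.816) -> (-47.979,-27.149) [heading=209, draw]
    FD 19: (-47.979,-27.149) -> (-64.596,-36.361) [heading=209, draw]
    BK 15: (-64.596,-36.361) -> (-51.477,-29.089) [heading=209, draw]
  ]
  -- iteration 2/3 --
  RT 90: heading 209 -> 119
  RT 135: heading 119 -> 344
  REPEAT 4 [
    -- iteration 1/4 --
    FD 11: (-51.477,-29.089) -> (-40.903,-32.121) [heading=344, draw]
    FD 19: (-40.903,-32.121) -> (-22.639,-37.358) [heading=344, draw]
    BK 15: (-22.639,-37.358) -> (-37.058,-33.223) [heading=344, draw]
    -- iteration 2/4 --
    FD 11: (-37.058,-33.223) -> (-26.484,-36.255) [heading=344, draw]
    FD 19: (-26.484,-36.255) -> (-8.22,-41.492) [heading=344, draw]
    BK 15: (-8.22,-41.492) -> (-22.639,-37.358) [heading=344, draw]
    -- iteration 3/4 --
    FD 11: (-22.639,-37.358) -> (-12.065,-40.39) [heading=344, draw]
    FD 19: (-12.065,-40.39) -> (6.199,-45.627) [heading=344, draw]
    BK 15: (6.199,-45.627) -> (-8.22,-41.492) [heading=344, draw]
    -- iteration 4/4 --
    FD 11: (-8.22,-41.492) -> (2.353,-44.524) [heading=344, draw]
    FD 19: (2.353,-44.524) -> (20.617,-49.761) [heading=344, draw]
    BK 15: (20.617,-49.761) -> (6.199,-45.627) [heading=344, draw]
  ]
  -- iteration 3/3 --
  RT 90: heading 344 -> 254
  RT 135: heading 254 -> 119
  REPEAT 4 [
    -- iteration 1/4 --
    FD 11: (6.199,-45.627) -> (0.866,-36.006) [heading=119, draw]
    FD 19: (0.866,-36.006) -> (-8.346,-19.388) [heading=119, draw]
    BK 15: (-8.346,-19.388) -> (-1.074,-32.508) [heading=119, draw]
    -- iteration 2/4 --
    FD 11: (-1.074,-32.508) -> (-6.407,-22.887) [heading=119, draw]
    FD 19: (-6.407,-22.887) -> (-15.618,-6.269) [heading=119, draw]
    BK 15: (-15.618,-6.269) -> (-8.346,-19.388) [heading=119, draw]
    -- iteration 3/4 --
    FD 11: (-8.346,-19.388) -> (-13.679,-9.767) [heading=119, draw]
    FD 19: (-13.679,-9.767) -> (-22.89,6.85) [heading=119, draw]
    BK 15: (-22.89,6.85) -> (-15.618,-6.269) [heading=119, draw]
    -- iteration 4/4 --
    FD 11: (-15.618,-6.269) -> (-20.951,3.352) [heading=119, draw]
    FD 19: (-20.951,3.352) -> (-30.162,19.97) [heading=119, draw]
    BK 15: (-30.162,19.97) -> (-22.89,6.85) [heading=119, draw]
  ]
]
LT 178: heading 119 -> 297
RT 45: heading 297 -> 252
Final: pos=(-22.89,6.85), heading=252, 37 segment(s) drawn

Segment lengths:
  seg 1: (0,0) -> (1,0), length = 1
  seg 2: (1,0) -> (-8.621,-5.333), length = 11
  seg 3: (-8.621,-5.333) -> (-25.239,-14.544), length = 19
  seg 4: (-25.239,-14.544) -> (-12.119,-7.272), length = 15
  seg 5: (-12.119,-7.272) -> (-21.74,-12.605), length = 11
  seg 6: (-21.74,-12.605) -> (-38.358,-21.816), length = 19
  seg 7: (-38.358,-21.816) -> (-25.239,-14.544), length = 15
  seg 8: (-25.239,-14.544) -> (-34.859,-19.877), length = 11
  seg 9: (-34.859,-19.877) -> (-51.477,-29.089), length = 19
  seg 10: (-51.477,-29.089) -> (-38.358,-21.816), length = 15
  seg 11: (-38.358,-21.816) -> (-47.979,-27.149), length = 11
  seg 12: (-47.979,-27.149) -> (-64.596,-36.361), length = 19
  seg 13: (-64.596,-36.361) -> (-51.477,-29.089), length = 15
  seg 14: (-51.477,-29.089) -> (-40.903,-32.121), length = 11
  seg 15: (-40.903,-32.121) -> (-22.639,-37.358), length = 19
  seg 16: (-22.639,-37.358) -> (-37.058,-33.223), length = 15
  seg 17: (-37.058,-33.223) -> (-26.484,-36.255), length = 11
  seg 18: (-26.484,-36.255) -> (-8.22,-41.492), length = 19
  seg 19: (-8.22,-41.492) -> (-22.639,-37.358), length = 15
  seg 20: (-22.639,-37.358) -> (-12.065,-40.39), length = 11
  seg 21: (-12.065,-40.39) -> (6.199,-45.627), length = 19
  seg 22: (6.199,-45.627) -> (-8.22,-41.492), length = 15
  seg 23: (-8.22,-41.492) -> (2.353,-44.524), length = 11
  seg 24: (2.353,-44.524) -> (20.617,-49.761), length = 19
  seg 25: (20.617,-49.761) -> (6.199,-45.627), length = 15
  seg 26: (6.199,-45.627) -> (0.866,-36.006), length = 11
  seg 27: (0.866,-36.006) -> (-8.346,-19.388), length = 19
  seg 28: (-8.346,-19.388) -> (-1.074,-32.508), length = 15
  seg 29: (-1.074,-32.508) -> (-6.407,-22.887), length = 11
  seg 30: (-6.407,-22.887) -> (-15.618,-6.269), length = 19
  seg 31: (-15.618,-6.269) -> (-8.346,-19.388), length = 15
  seg 32: (-8.346,-19.388) -> (-13.679,-9.767), length = 11
  seg 33: (-13.679,-9.767) -> (-22.89,6.85), length = 19
  seg 34: (-22.89,6.85) -> (-15.618,-6.269), length = 15
  seg 35: (-15.618,-6.269) -> (-20.951,3.352), length = 11
  seg 36: (-20.951,3.352) -> (-30.162,19.97), length = 19
  seg 37: (-30.162,19.97) -> (-22.89,6.85), length = 15
Total = 541

Answer: 541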